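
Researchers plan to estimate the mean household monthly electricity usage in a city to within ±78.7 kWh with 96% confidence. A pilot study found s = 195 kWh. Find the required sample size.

26

For a mean, the margin of error is E = z·σ/√n, so n = (zσ/E)².
At 96% confidence, z = 2.054.
n = (2.054 × 195 / 78.7)² = 25.90
Round up: n = 26.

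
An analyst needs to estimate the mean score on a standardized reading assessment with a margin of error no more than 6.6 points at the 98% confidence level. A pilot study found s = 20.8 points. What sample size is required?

54

For a mean, the margin of error is E = z·σ/√n, so n = (zσ/E)².
At 98% confidence, z = 2.326.
n = (2.326 × 20.8 / 6.6)² = 53.74
Round up: n = 54.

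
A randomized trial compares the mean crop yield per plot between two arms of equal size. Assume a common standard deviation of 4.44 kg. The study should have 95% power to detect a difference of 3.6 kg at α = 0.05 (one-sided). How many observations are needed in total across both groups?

66 total

For two equal groups, n per group = 2·((z_α + z_β)·σ/δ)².
z_α = 1.645; z_β = 1.645 (power 95%).
n = 2 × (3.290 × 4.44 / 3.6)² = 2 × 16.46 = 32.92
Round up: n = 33 per group.
Total across both groups: 2 × 33 = 66.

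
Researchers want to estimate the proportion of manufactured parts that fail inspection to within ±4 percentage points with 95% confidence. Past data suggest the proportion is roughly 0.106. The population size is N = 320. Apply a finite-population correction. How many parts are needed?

For a proportion with margin E = 0.04 at 95% confidence, z = 1.960.
n = p̂(1−p̂)(z/E)² = 0.106 × 0.894 × (1.960/0.04)² = 227.53 — call this n₀.
Finite-population correction with N = 320: n = n₀ / (1 + (n₀−1)/N) = 227.53 / 1.708 = 133.21
Round up: n = 134.

n = 134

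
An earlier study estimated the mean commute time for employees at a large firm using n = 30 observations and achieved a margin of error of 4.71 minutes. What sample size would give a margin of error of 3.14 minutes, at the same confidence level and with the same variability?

68

Margin of error scales as 1/√n, so n₂ = n₁·(E₁/E₂)².
n₂ = 30 × (4.71/3.14)² = 30 × 2.25 = 67.50
Round up: n₂ = 68.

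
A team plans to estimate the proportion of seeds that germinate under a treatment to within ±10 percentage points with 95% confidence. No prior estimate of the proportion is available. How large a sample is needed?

97

For a proportion with margin E = 0.1 at 95% confidence, z = 1.960.
With no prior estimate, use p = 0.5, which maximizes p(1−p) at 0.25.
n = 0.25 × (z/E)² = 0.25 × (1.960/0.1)² = 96.04
Round up: n = 97.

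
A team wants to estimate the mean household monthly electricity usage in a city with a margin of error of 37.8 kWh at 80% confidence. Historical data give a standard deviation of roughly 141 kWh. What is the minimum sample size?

n = 23

For a mean, the margin of error is E = z·σ/√n, so n = (zσ/E)².
At 80% confidence, z = 1.282.
n = (1.282 × 141 / 37.8)² = 22.87
Round up: n = 23.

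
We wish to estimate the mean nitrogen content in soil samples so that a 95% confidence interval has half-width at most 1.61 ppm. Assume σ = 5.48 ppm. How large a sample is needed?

For a mean, the margin of error is E = z·σ/√n, so n = (zσ/E)².
At 95% confidence, z = 1.960.
n = (1.960 × 5.48 / 1.61)² = 44.51
Round up: n = 45.

45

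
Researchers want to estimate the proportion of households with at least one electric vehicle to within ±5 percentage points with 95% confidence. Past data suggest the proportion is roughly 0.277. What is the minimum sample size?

308

For a proportion with margin E = 0.05 at 95% confidence, z = 1.960.
n = p̂(1−p̂)(z/E)² = 0.277 × 0.723 × (1.960/0.05)² = 307.74
Round up: n = 308.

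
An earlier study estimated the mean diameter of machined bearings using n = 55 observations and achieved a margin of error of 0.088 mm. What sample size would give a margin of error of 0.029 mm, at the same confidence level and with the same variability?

n = 507

Margin of error scales as 1/√n, so n₂ = n₁·(E₁/E₂)².
n₂ = 55 × (0.088/0.029)² = 55 × 9.208 = 506.44
Round up: n₂ = 507.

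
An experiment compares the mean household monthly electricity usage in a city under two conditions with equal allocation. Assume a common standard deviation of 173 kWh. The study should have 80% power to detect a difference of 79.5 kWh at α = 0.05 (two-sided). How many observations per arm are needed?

For two equal groups, n per group = 2·((z_{α/2} + z_β)·σ/δ)².
z_{α/2} = 1.960; z_β = 0.842 (power 80%).
n = 2 × (2.802 × 173 / 79.5)² = 2 × 37.18 = 74.36
Round up: n = 75 per group.

75 per group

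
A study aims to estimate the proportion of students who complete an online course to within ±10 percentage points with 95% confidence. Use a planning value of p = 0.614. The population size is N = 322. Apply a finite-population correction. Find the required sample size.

For a proportion with margin E = 0.1 at 95% confidence, z = 1.960.
n = p̂(1−p̂)(z/E)² = 0.614 × 0.386 × (1.960/0.1)² = 91.05 — call this n₀.
Finite-population correction with N = 322: n = n₀ / (1 + (n₀−1)/N) = 91.05 / 1.28 = 71.13
Round up: n = 72.

n = 72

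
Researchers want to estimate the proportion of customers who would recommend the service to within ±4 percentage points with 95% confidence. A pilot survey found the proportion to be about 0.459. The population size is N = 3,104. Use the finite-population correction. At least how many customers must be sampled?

501

For a proportion with margin E = 0.04 at 95% confidence, z = 1.960.
n = p̂(1−p̂)(z/E)² = 0.459 × 0.541 × (1.960/0.04)² = 596.21 — call this n₀.
Finite-population correction with N = 3,104: n = n₀ / (1 + (n₀−1)/N) = 596.21 / 1.192 = 500.18
Round up: n = 501.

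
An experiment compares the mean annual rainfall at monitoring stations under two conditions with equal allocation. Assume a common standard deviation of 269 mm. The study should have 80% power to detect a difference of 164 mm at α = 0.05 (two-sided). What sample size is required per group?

For two equal groups, n per group = 2·((z_{α/2} + z_β)·σ/δ)².
z_{α/2} = 1.960; z_β = 0.842 (power 80%).
n = 2 × (2.802 × 269 / 164)² = 2 × 21.12 = 42.24
Round up: n = 43 per group.

43 per group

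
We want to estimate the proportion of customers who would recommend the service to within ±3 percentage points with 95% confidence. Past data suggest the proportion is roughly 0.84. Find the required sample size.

574

For a proportion with margin E = 0.03 at 95% confidence, z = 1.960.
n = p̂(1−p̂)(z/E)² = 0.84 × 0.16 × (1.960/0.03)² = 573.68
Round up: n = 574.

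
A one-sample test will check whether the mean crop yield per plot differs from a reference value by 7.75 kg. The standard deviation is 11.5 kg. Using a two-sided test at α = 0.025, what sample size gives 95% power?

34

For a one-sample z-test, n = ((z_{α/2} + z_β)·σ/δ)².
z_{α/2} = 2.241 (two-sided α = 0.025); z_β = 1.645 (power 95% → β = 0.05).
n = (3.886 × 11.5 / 7.75)² = 33.25
Round up: n = 34.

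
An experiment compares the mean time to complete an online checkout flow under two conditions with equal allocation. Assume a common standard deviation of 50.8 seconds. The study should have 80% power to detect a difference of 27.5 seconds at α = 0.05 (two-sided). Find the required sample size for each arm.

For two equal groups, n per group = 2·((z_{α/2} + z_β)·σ/δ)².
z_{α/2} = 1.960; z_β = 0.842 (power 80%).
n = 2 × (2.802 × 50.8 / 27.5)² = 2 × 26.79 = 53.58
Round up: n = 54 per group.

54 per group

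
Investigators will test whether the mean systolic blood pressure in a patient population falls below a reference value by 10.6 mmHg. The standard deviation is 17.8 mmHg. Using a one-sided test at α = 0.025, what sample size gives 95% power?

37

For a one-sample z-test, n = ((z_α + z_β)·σ/δ)².
z_α = 1.960 (one-sided α = 0.025); z_β = 1.645 (power 95% → β = 0.05).
n = (3.605 × 17.8 / 10.6)² = 36.65
Round up: n = 37.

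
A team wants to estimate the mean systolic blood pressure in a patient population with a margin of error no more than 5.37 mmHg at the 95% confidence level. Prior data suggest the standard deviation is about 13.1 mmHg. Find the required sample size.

For a mean, the margin of error is E = z·σ/√n, so n = (zσ/E)².
At 95% confidence, z = 1.960.
n = (1.960 × 13.1 / 5.37)² = 22.86
Round up: n = 23.

23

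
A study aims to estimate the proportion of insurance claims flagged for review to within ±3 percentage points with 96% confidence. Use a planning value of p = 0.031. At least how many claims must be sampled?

141

For a proportion with margin E = 0.03 at 96% confidence, z = 2.054.
n = p̂(1−p̂)(z/E)² = 0.031 × 0.969 × (2.054/0.03)² = 140.81
Round up: n = 141.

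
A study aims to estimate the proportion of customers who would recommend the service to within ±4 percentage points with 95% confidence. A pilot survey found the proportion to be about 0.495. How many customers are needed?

n = 601

For a proportion with margin E = 0.04 at 95% confidence, z = 1.960.
n = p̂(1−p̂)(z/E)² = 0.495 × 0.505 × (1.960/0.04)² = 600.19
Round up: n = 601.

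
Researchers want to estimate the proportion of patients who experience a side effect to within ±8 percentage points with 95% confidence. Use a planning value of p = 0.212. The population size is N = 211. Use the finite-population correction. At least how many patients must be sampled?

69

For a proportion with margin E = 0.08 at 95% confidence, z = 1.960.
n = p̂(1−p̂)(z/E)² = 0.212 × 0.788 × (1.960/0.08)² = 100.28 — call this n₀.
Finite-population correction with N = 211: n = n₀ / (1 + (n₀−1)/N) = 100.28 / 1.471 = 68.17
Round up: n = 69.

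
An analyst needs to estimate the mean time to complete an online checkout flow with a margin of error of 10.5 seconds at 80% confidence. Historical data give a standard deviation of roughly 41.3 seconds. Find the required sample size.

For a mean, the margin of error is E = z·σ/√n, so n = (zσ/E)².
At 80% confidence, z = 1.282.
n = (1.282 × 41.3 / 10.5)² = 25.43
Round up: n = 26.

26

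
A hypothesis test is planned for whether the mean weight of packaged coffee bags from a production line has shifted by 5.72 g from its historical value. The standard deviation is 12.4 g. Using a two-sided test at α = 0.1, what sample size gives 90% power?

For a one-sample z-test, n = ((z_{α/2} + z_β)·σ/δ)².
z_{α/2} = 1.645 (two-sided α = 0.1); z_β = 1.282 (power 90% → β = 0.1).
n = (2.927 × 12.4 / 5.72)² = 40.26
Round up: n = 41.

41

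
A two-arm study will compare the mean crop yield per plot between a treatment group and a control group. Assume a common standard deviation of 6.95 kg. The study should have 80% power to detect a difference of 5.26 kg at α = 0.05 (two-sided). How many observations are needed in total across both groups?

56 total

For two equal groups, n per group = 2·((z_{α/2} + z_β)·σ/δ)².
z_{α/2} = 1.960; z_β = 0.842 (power 80%).
n = 2 × (2.802 × 6.95 / 5.26)² = 2 × 13.71 = 27.42
Round up: n = 28 per group.
Total across both groups: 2 × 28 = 56.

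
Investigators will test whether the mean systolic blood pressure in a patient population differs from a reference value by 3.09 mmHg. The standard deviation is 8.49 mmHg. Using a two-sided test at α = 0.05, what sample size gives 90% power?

For a one-sample z-test, n = ((z_{α/2} + z_β)·σ/δ)².
z_{α/2} = 1.960 (two-sided α = 0.05); z_β = 1.282 (power 90% → β = 0.1).
n = (3.242 × 8.49 / 3.09)² = 79.35
Round up: n = 80.

n = 80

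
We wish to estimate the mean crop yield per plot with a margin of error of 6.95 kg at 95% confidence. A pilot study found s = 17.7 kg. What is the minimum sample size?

For a mean, the margin of error is E = z·σ/√n, so n = (zσ/E)².
At 95% confidence, z = 1.960.
n = (1.960 × 17.7 / 6.95)² = 24.92
Round up: n = 25.

25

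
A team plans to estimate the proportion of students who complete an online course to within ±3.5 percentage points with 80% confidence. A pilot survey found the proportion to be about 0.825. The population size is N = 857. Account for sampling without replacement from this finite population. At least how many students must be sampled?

For a proportion with margin E = 0.035 at 80% confidence, z = 1.282.
n = p̂(1−p̂)(z/E)² = 0.825 × 0.175 × (1.282/0.035)² = 193.70 — call this n₀.
Finite-population correction with N = 857: n = n₀ / (1 + (n₀−1)/N) = 193.70 / 1.225 = 158.12
Round up: n = 159.

159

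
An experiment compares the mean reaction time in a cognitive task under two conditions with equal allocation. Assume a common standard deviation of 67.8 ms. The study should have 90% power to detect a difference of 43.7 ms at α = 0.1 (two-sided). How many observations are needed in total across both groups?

84 total

For two equal groups, n per group = 2·((z_{α/2} + z_β)·σ/δ)².
z_{α/2} = 1.645; z_β = 1.282 (power 90%).
n = 2 × (2.927 × 67.8 / 43.7)² = 2 × 20.62 = 41.24
Round up: n = 42 per group.
Total across both groups: 2 × 42 = 84.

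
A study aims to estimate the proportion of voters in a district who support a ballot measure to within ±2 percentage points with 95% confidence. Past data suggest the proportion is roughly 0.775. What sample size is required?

1675

For a proportion with margin E = 0.02 at 95% confidence, z = 1.960.
n = p̂(1−p̂)(z/E)² = 0.775 × 0.225 × (1.960/0.02)² = 1674.70
Round up: n = 1675.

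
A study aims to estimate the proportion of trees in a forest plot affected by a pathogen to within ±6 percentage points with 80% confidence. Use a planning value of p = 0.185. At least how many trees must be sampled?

For a proportion with margin E = 0.06 at 80% confidence, z = 1.282.
n = p̂(1−p̂)(z/E)² = 0.185 × 0.815 × (1.282/0.06)² = 68.83
Round up: n = 69.

n = 69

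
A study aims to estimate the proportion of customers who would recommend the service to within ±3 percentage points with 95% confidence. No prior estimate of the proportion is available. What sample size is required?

For a proportion with margin E = 0.03 at 95% confidence, z = 1.960.
With no prior estimate, use p = 0.5, which maximizes p(1−p) at 0.25.
n = 0.25 × (z/E)² = 0.25 × (1.960/0.03)² = 1067.11
Round up: n = 1068.

1068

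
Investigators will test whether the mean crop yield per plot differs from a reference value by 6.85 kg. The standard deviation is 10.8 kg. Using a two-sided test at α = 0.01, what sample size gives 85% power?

33

For a one-sample z-test, n = ((z_{α/2} + z_β)·σ/δ)².
z_{α/2} = 2.576 (two-sided α = 0.01); z_β = 1.036 (power 85% → β = 0.15).
n = (3.612 × 10.8 / 6.85)² = 32.43
Round up: n = 33.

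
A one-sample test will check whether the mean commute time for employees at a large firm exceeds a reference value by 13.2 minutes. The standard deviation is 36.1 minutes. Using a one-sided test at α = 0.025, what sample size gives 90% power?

For a one-sample z-test, n = ((z_α + z_β)·σ/δ)².
z_α = 1.960 (one-sided α = 0.025); z_β = 1.282 (power 90% → β = 0.1).
n = (3.242 × 36.1 / 13.2)² = 78.61
Round up: n = 79.

79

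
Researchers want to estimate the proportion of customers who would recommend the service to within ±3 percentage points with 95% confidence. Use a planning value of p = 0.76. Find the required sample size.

779

For a proportion with margin E = 0.03 at 95% confidence, z = 1.960.
n = p̂(1−p̂)(z/E)² = 0.76 × 0.24 × (1.960/0.03)² = 778.56
Round up: n = 779.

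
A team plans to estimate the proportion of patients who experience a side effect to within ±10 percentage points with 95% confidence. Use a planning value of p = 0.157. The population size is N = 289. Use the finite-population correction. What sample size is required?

n = 44

For a proportion with margin E = 0.1 at 95% confidence, z = 1.960.
n = p̂(1−p̂)(z/E)² = 0.157 × 0.843 × (1.960/0.1)² = 50.84 — call this n₀.
Finite-population correction with N = 289: n = n₀ / (1 + (n₀−1)/N) = 50.84 / 1.172 = 43.38
Round up: n = 44.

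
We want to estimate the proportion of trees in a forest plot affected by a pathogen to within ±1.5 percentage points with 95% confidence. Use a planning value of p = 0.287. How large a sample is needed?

3494

For a proportion with margin E = 0.015 at 95% confidence, z = 1.960.
n = p̂(1−p̂)(z/E)² = 0.287 × 0.713 × (1.960/0.015)² = 3493.82
Round up: n = 3494.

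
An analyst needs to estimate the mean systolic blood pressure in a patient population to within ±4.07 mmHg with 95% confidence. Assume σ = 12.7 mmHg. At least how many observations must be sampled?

For a mean, the margin of error is E = z·σ/√n, so n = (zσ/E)².
At 95% confidence, z = 1.960.
n = (1.960 × 12.7 / 4.07)² = 37.41
Round up: n = 38.

38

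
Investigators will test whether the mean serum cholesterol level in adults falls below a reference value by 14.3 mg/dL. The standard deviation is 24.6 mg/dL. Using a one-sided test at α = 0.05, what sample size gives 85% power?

n = 22

For a one-sample z-test, n = ((z_α + z_β)·σ/δ)².
z_α = 1.645 (one-sided α = 0.05); z_β = 1.036 (power 85% → β = 0.15).
n = (2.681 × 24.6 / 14.3)² = 21.27
Round up: n = 22.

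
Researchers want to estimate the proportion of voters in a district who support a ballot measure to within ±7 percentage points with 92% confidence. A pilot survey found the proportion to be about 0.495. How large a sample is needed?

157

For a proportion with margin E = 0.07 at 92% confidence, z = 1.751.
n = p̂(1−p̂)(z/E)² = 0.495 × 0.505 × (1.751/0.07)² = 156.41
Round up: n = 157.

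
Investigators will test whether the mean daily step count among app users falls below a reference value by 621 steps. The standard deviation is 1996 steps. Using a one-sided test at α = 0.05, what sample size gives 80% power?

n = 64

For a one-sample z-test, n = ((z_α + z_β)·σ/δ)².
z_α = 1.645 (one-sided α = 0.05); z_β = 0.842 (power 80% → β = 0.2).
n = (2.487 × 1996 / 621)² = 63.90
Round up: n = 64.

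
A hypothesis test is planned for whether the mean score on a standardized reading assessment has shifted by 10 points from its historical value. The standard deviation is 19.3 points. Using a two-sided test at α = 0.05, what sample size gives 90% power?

40

For a one-sample z-test, n = ((z_{α/2} + z_β)·σ/δ)².
z_{α/2} = 1.960 (two-sided α = 0.05); z_β = 1.282 (power 90% → β = 0.1).
n = (3.242 × 19.3 / 10)² = 39.15
Round up: n = 40.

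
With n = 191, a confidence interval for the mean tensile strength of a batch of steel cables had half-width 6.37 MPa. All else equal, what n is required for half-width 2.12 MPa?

1725

Margin of error scales as 1/√n, so n₂ = n₁·(E₁/E₂)².
n₂ = 191 × (6.37/2.12)² = 191 × 9.028 = 1724.35
Round up: n₂ = 1725.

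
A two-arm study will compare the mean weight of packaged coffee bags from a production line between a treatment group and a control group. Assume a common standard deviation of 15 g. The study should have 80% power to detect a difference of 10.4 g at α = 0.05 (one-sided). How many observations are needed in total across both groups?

For two equal groups, n per group = 2·((z_α + z_β)·σ/δ)².
z_α = 1.645; z_β = 0.842 (power 80%).
n = 2 × (2.487 × 15 / 10.4)² = 2 × 12.87 = 25.74
Round up: n = 26 per group.
Total across both groups: 2 × 26 = 52.

52 total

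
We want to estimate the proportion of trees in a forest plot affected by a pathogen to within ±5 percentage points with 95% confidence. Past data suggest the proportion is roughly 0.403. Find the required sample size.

For a proportion with margin E = 0.05 at 95% confidence, z = 1.960.
n = p̂(1−p̂)(z/E)² = 0.403 × 0.597 × (1.960/0.05)² = 369.70
Round up: n = 370.

370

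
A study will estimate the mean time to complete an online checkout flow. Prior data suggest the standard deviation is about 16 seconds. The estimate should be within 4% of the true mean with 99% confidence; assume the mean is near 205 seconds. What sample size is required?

For a mean, the margin of error is E = z·σ/√n, so n = (zσ/E)².
At 99% confidence, z = 2.576.
E = 4% of 205 = 8.2 seconds.
n = (2.576 × 16 / 8.2)² = 25.26
Round up: n = 26.

26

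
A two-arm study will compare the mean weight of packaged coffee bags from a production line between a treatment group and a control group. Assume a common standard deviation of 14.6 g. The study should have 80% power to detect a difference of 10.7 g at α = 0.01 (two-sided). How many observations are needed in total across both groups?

88 total

For two equal groups, n per group = 2·((z_{α/2} + z_β)·σ/δ)².
z_{α/2} = 2.576; z_β = 0.842 (power 80%).
n = 2 × (3.418 × 14.6 / 10.7)² = 2 × 21.75 = 43.50
Round up: n = 44 per group.
Total across both groups: 2 × 44 = 88.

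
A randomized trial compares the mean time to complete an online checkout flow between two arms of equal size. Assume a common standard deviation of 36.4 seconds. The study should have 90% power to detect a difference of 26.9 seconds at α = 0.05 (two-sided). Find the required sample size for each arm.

For two equal groups, n per group = 2·((z_{α/2} + z_β)·σ/δ)².
z_{α/2} = 1.960; z_β = 1.282 (power 90%).
n = 2 × (3.242 × 36.4 / 26.9)² = 2 × 19.25 = 38.50
Round up: n = 39 per group.

39 per group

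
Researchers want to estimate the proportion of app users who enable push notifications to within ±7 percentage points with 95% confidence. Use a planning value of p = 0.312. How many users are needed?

For a proportion with margin E = 0.07 at 95% confidence, z = 1.960.
n = p̂(1−p̂)(z/E)² = 0.312 × 0.688 × (1.960/0.07)² = 168.29
Round up: n = 169.

169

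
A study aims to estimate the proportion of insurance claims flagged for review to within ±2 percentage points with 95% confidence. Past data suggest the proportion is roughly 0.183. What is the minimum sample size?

1436

For a proportion with margin E = 0.02 at 95% confidence, z = 1.960.
n = p̂(1−p̂)(z/E)² = 0.183 × 0.817 × (1.960/0.02)² = 1435.90
Round up: n = 1436.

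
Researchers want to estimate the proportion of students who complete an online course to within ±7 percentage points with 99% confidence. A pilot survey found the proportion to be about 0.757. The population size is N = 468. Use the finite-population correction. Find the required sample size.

163

For a proportion with margin E = 0.07 at 99% confidence, z = 2.576.
n = p̂(1−p̂)(z/E)² = 0.757 × 0.243 × (2.576/0.07)² = 249.11 — call this n₀.
Finite-population correction with N = 468: n = n₀ / (1 + (n₀−1)/N) = 249.11 / 1.53 = 162.82
Round up: n = 163.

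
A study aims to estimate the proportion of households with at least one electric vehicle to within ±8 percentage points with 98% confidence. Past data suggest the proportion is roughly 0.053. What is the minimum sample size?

43

For a proportion with margin E = 0.08 at 98% confidence, z = 2.326.
n = p̂(1−p̂)(z/E)² = 0.053 × 0.947 × (2.326/0.08)² = 42.43
Round up: n = 43.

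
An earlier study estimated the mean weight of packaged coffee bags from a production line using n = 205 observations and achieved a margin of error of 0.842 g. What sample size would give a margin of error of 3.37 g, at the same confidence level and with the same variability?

Margin of error scales as 1/√n, so n₂ = n₁·(E₁/E₂)².
n₂ = 205 × (0.842/3.37)² = 205 × 0.06243 = 12.80
Round up: n₂ = 13.

n = 13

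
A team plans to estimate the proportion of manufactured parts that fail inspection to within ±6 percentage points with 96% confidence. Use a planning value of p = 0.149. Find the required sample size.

For a proportion with margin E = 0.06 at 96% confidence, z = 2.054.
n = p̂(1−p̂)(z/E)² = 0.149 × 0.851 × (2.054/0.06)² = 148.60
Round up: n = 149.

n = 149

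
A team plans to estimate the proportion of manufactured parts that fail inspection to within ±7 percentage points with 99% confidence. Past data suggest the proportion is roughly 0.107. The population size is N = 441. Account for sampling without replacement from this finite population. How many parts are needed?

For a proportion with margin E = 0.07 at 99% confidence, z = 2.576.
n = p̂(1−p̂)(z/E)² = 0.107 × 0.893 × (2.576/0.07)² = 129.40 — call this n₀.
Finite-population correction with N = 441: n = n₀ / (1 + (n₀−1)/N) = 129.40 / 1.291 = 100.23
Round up: n = 101.

n = 101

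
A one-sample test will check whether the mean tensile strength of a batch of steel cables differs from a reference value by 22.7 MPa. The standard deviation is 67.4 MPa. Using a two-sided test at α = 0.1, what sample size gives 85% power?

n = 64

For a one-sample z-test, n = ((z_{α/2} + z_β)·σ/δ)².
z_{α/2} = 1.645 (two-sided α = 0.1); z_β = 1.036 (power 85% → β = 0.15).
n = (2.681 × 67.4 / 22.7)² = 63.37
Round up: n = 64.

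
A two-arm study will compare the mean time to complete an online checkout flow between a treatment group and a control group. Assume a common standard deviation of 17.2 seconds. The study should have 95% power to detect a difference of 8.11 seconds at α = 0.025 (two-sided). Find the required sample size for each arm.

136 per group

For two equal groups, n per group = 2·((z_{α/2} + z_β)·σ/δ)².
z_{α/2} = 2.241; z_β = 1.645 (power 95%).
n = 2 × (3.886 × 17.2 / 8.11)² = 2 × 67.92 = 135.84
Round up: n = 136 per group.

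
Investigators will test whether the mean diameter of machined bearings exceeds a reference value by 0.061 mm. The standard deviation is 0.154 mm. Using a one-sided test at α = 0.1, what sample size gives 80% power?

29

For a one-sample z-test, n = ((z_α + z_β)·σ/δ)².
z_α = 1.282 (one-sided α = 0.1); z_β = 0.842 (power 80% → β = 0.2).
n = (2.124 × 0.154 / 0.061)² = 28.75
Round up: n = 29.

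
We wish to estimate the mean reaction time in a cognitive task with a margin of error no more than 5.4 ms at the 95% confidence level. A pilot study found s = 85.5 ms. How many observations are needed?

964

For a mean, the margin of error is E = z·σ/√n, so n = (zσ/E)².
At 95% confidence, z = 1.960.
n = (1.960 × 85.5 / 5.4)² = 963.07
Round up: n = 964.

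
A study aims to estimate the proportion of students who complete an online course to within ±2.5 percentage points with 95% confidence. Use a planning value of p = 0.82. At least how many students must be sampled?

908

For a proportion with margin E = 0.025 at 95% confidence, z = 1.960.
n = p̂(1−p̂)(z/E)² = 0.82 × 0.18 × (1.960/0.025)² = 907.23
Round up: n = 908.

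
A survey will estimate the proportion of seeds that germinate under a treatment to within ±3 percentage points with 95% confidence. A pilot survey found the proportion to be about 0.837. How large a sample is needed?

n = 583

For a proportion with margin E = 0.03 at 95% confidence, z = 1.960.
n = p̂(1−p̂)(z/E)² = 0.837 × 0.163 × (1.960/0.03)² = 582.35
Round up: n = 583.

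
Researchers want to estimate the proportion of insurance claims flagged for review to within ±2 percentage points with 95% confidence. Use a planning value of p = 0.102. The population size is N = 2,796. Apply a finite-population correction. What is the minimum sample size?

n = 670

For a proportion with margin E = 0.02 at 95% confidence, z = 1.960.
n = p̂(1−p̂)(z/E)² = 0.102 × 0.898 × (1.960/0.02)² = 879.69 — call this n₀.
Finite-population correction with N = 2,796: n = n₀ / (1 + (n₀−1)/N) = 879.69 / 1.314 = 669.47
Round up: n = 670.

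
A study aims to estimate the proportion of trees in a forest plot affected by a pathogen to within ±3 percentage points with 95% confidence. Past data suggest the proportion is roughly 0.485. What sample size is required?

1067

For a proportion with margin E = 0.03 at 95% confidence, z = 1.960.
n = p̂(1−p̂)(z/E)² = 0.485 × 0.515 × (1.960/0.03)² = 1066.15
Round up: n = 1067.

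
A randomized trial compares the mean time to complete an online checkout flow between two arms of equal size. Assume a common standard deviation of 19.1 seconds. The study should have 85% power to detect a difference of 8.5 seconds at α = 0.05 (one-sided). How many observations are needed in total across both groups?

146 total

For two equal groups, n per group = 2·((z_α + z_β)·σ/δ)².
z_α = 1.645; z_β = 1.036 (power 85%).
n = 2 × (2.681 × 19.1 / 8.5)² = 2 × 36.29 = 72.58
Round up: n = 73 per group.
Total across both groups: 2 × 73 = 146.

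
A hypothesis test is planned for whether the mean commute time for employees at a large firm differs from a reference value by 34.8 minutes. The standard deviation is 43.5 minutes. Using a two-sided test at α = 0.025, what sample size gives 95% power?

For a one-sample z-test, n = ((z_{α/2} + z_β)·σ/δ)².
z_{α/2} = 2.241 (two-sided α = 0.025); z_β = 1.645 (power 95% → β = 0.05).
n = (3.886 × 43.5 / 34.8)² = 23.60
Round up: n = 24.

24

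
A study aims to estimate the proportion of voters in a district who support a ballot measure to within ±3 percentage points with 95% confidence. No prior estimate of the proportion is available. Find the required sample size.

n = 1068

For a proportion with margin E = 0.03 at 95% confidence, z = 1.960.
With no prior estimate, use p = 0.5, which maximizes p(1−p) at 0.25.
n = 0.25 × (z/E)² = 0.25 × (1.960/0.03)² = 1067.11
Round up: n = 1068.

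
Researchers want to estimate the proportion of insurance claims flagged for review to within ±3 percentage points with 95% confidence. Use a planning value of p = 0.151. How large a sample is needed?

n = 548

For a proportion with margin E = 0.03 at 95% confidence, z = 1.960.
n = p̂(1−p̂)(z/E)² = 0.151 × 0.849 × (1.960/0.03)² = 547.21
Round up: n = 548.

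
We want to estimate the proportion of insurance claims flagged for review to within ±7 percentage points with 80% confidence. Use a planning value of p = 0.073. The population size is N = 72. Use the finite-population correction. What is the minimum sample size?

18

For a proportion with margin E = 0.07 at 80% confidence, z = 1.282.
n = p̂(1−p̂)(z/E)² = 0.073 × 0.927 × (1.282/0.07)² = 22.70 — call this n₀.
Finite-population correction with N = 72: n = n₀ / (1 + (n₀−1)/N) = 22.70 / 1.301 = 17.45
Round up: n = 18.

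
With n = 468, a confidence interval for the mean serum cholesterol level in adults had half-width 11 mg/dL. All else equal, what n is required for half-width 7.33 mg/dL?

1054

Margin of error scales as 1/√n, so n₂ = n₁·(E₁/E₂)².
n₂ = 468 × (11/7.33)² = 468 × 2.252 = 1053.94
Round up: n₂ = 1054.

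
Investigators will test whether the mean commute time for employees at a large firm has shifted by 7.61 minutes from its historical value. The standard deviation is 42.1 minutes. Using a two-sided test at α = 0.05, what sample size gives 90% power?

For a one-sample z-test, n = ((z_{α/2} + z_β)·σ/δ)².
z_{α/2} = 1.960 (two-sided α = 0.05); z_β = 1.282 (power 90% → β = 0.1).
n = (3.242 × 42.1 / 7.61)² = 321.68
Round up: n = 322.

n = 322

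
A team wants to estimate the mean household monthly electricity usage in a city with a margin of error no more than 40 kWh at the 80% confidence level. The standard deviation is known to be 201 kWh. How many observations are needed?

For a mean, the margin of error is E = z·σ/√n, so n = (zσ/E)².
At 80% confidence, z = 1.282.
n = (1.282 × 201 / 40)² = 41.50
Round up: n = 42.

42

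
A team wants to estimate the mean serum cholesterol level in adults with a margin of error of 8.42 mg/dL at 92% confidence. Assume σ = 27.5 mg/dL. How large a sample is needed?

For a mean, the margin of error is E = z·σ/√n, so n = (zσ/E)².
At 92% confidence, z = 1.751.
n = (1.751 × 27.5 / 8.42)² = 32.70
Round up: n = 33.

33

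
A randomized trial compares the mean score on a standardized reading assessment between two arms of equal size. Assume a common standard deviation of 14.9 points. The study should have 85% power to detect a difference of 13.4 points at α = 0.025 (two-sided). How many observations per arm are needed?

For two equal groups, n per group = 2·((z_{α/2} + z_β)·σ/δ)².
z_{α/2} = 2.241; z_β = 1.036 (power 85%).
n = 2 × (3.277 × 14.9 / 13.4)² = 2 × 13.28 = 26.56
Round up: n = 27 per group.

27 per group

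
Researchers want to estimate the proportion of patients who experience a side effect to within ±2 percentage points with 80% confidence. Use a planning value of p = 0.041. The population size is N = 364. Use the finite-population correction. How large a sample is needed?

n = 113

For a proportion with margin E = 0.02 at 80% confidence, z = 1.282.
n = p̂(1−p̂)(z/E)² = 0.041 × 0.959 × (1.282/0.02)² = 161.55 — call this n₀.
Finite-population correction with N = 364: n = n₀ / (1 + (n₀−1)/N) = 161.55 / 1.441 = 112.11
Round up: n = 113.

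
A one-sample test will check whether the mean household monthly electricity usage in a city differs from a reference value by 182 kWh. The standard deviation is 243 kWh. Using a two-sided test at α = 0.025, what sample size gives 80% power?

17

For a one-sample z-test, n = ((z_{α/2} + z_β)·σ/δ)².
z_{α/2} = 2.241 (two-sided α = 0.025); z_β = 0.842 (power 80% → β = 0.2).
n = (3.083 × 243 / 182)² = 16.94
Round up: n = 17.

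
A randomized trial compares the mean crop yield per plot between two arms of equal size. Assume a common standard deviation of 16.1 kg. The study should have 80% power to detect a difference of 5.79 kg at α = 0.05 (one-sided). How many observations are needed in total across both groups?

For two equal groups, n per group = 2·((z_α + z_β)·σ/δ)².
z_α = 1.645; z_β = 0.842 (power 80%).
n = 2 × (2.487 × 16.1 / 5.79)² = 2 × 47.82 = 95.64
Round up: n = 96 per group.
Total across both groups: 2 × 96 = 192.

192 total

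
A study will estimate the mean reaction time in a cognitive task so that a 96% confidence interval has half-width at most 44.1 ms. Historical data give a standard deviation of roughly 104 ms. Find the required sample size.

For a mean, the margin of error is E = z·σ/√n, so n = (zσ/E)².
At 96% confidence, z = 2.054.
n = (2.054 × 104 / 44.1)² = 23.46
Round up: n = 24.

n = 24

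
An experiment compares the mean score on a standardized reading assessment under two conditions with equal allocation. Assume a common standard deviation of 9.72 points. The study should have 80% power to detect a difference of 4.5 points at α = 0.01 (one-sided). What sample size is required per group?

94 per group

For two equal groups, n per group = 2·((z_α + z_β)·σ/δ)².
z_α = 2.326; z_β = 0.842 (power 80%).
n = 2 × (3.168 × 9.72 / 4.5)² = 2 × 46.83 = 93.66
Round up: n = 94 per group.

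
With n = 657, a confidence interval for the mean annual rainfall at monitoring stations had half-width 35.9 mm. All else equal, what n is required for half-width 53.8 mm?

293

Margin of error scales as 1/√n, so n₂ = n₁·(E₁/E₂)².
n₂ = 657 × (35.9/53.8)² = 657 × 0.4453 = 292.56
Round up: n₂ = 293.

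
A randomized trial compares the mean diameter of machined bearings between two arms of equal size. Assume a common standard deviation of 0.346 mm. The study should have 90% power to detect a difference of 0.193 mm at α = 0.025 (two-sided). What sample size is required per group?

For two equal groups, n per group = 2·((z_{α/2} + z_β)·σ/δ)².
z_{α/2} = 2.241; z_β = 1.282 (power 90%).
n = 2 × (3.523 × 0.346 / 0.193)² = 2 × 39.89 = 79.78
Round up: n = 80 per group.

80 per group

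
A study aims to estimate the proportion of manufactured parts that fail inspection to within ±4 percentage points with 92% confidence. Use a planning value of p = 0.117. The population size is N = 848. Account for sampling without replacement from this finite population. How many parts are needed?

161

For a proportion with margin E = 0.04 at 92% confidence, z = 1.751.
n = p̂(1−p̂)(z/E)² = 0.117 × 0.883 × (1.751/0.04)² = 197.97 — call this n₀.
Finite-population correction with N = 848: n = n₀ / (1 + (n₀−1)/N) = 197.97 / 1.232 = 160.69
Round up: n = 161.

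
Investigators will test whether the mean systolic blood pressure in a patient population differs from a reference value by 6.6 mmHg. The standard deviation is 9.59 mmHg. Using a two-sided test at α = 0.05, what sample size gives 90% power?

23

For a one-sample z-test, n = ((z_{α/2} + z_β)·σ/δ)².
z_{α/2} = 1.960 (two-sided α = 0.05); z_β = 1.282 (power 90% → β = 0.1).
n = (3.242 × 9.59 / 6.6)² = 22.19
Round up: n = 23.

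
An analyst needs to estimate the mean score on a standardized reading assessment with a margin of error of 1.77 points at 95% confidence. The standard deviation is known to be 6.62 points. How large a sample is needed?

For a mean, the margin of error is E = z·σ/√n, so n = (zσ/E)².
At 95% confidence, z = 1.960.
n = (1.960 × 6.62 / 1.77)² = 53.74
Round up: n = 54.

54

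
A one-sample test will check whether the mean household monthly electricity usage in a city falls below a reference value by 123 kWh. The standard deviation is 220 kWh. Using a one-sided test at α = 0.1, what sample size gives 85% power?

n = 18

For a one-sample z-test, n = ((z_α + z_β)·σ/δ)².
z_α = 1.282 (one-sided α = 0.1); z_β = 1.036 (power 85% → β = 0.15).
n = (2.318 × 220 / 123)² = 17.19
Round up: n = 18.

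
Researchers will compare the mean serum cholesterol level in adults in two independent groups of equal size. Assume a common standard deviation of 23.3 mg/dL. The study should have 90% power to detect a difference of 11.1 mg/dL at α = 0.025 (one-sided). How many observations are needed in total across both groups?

186 total

For two equal groups, n per group = 2·((z_α + z_β)·σ/δ)².
z_α = 1.960; z_β = 1.282 (power 90%).
n = 2 × (3.242 × 23.3 / 11.1)² = 2 × 46.31 = 92.62
Round up: n = 93 per group.
Total across both groups: 2 × 93 = 186.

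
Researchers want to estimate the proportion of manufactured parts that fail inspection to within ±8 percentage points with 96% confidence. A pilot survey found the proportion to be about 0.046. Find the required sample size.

n = 29

For a proportion with margin E = 0.08 at 96% confidence, z = 2.054.
n = p̂(1−p̂)(z/E)² = 0.046 × 0.954 × (2.054/0.08)² = 28.93
Round up: n = 29.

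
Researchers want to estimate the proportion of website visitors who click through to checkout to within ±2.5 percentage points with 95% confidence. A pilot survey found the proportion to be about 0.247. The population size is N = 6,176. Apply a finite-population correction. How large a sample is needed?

965

For a proportion with margin E = 0.025 at 95% confidence, z = 1.960.
n = p̂(1−p̂)(z/E)² = 0.247 × 0.753 × (1.960/0.025)² = 1143.20 — call this n₀.
Finite-population correction with N = 6,176: n = n₀ / (1 + (n₀−1)/N) = 1143.20 / 1.185 = 964.73
Round up: n = 965.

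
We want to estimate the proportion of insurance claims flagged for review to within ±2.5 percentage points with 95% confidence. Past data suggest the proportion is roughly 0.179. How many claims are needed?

904

For a proportion with margin E = 0.025 at 95% confidence, z = 1.960.
n = p̂(1−p̂)(z/E)² = 0.179 × 0.821 × (1.960/0.025)² = 903.29
Round up: n = 904.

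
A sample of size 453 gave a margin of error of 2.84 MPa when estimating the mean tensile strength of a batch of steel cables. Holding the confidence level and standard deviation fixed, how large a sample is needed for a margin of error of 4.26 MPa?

202

Margin of error scales as 1/√n, so n₂ = n₁·(E₁/E₂)².
n₂ = 453 × (2.84/4.26)² = 453 × 0.4444 = 201.31
Round up: n₂ = 202.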